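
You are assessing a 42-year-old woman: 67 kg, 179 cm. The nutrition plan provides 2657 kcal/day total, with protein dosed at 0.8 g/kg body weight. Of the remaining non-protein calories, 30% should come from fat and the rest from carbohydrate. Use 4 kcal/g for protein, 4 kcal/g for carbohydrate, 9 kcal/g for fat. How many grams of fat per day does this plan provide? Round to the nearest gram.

81 g/day

Protein = 0.8 × 67 = 53.6 g → 53.6 × 4 = 214.4 kcal.
Non-protein calories = 2657 − 214.4 = 2442.6 kcal.
Fat: 30% × 2442.6 = 732.78 kcal; carbohydrate: 1709.82 kcal.
Fat: 732.78 kcal ÷ 9 kcal/g = 81.42 g.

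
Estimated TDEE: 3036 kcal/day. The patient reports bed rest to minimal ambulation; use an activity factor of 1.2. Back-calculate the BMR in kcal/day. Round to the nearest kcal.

BMR = TEE ÷ activity factor = 3036 ÷ 1.2 = 2530 kcal/day.

2530 kcal/day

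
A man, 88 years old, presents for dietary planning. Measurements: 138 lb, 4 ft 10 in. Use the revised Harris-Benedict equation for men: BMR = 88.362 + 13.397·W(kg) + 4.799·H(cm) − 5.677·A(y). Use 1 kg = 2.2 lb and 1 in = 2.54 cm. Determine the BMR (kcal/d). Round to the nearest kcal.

Convert to metric: weight = 138 ÷ 2.2 = 62.7273 kg; height = (4×12 + 10) × 2.54 = 58 × 2.54 = 147.32 cm.
Harris-Benedict: BMR = 88.362 + 13.397(62.7273) + 4.799(147.32) − 5.677(88) = 1136.132 kcal/day.

1136 kcal/d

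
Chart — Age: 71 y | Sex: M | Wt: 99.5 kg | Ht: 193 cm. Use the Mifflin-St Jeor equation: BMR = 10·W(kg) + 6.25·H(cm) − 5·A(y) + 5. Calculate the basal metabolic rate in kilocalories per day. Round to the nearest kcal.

Mifflin-St Jeor (male): BMR = 10(99.5) + 6.25(193) − 5(71) + 5 = 995 + 1206.25 − 355 + 5 = 1851.25 kcal/day.

1851 kilocalories per day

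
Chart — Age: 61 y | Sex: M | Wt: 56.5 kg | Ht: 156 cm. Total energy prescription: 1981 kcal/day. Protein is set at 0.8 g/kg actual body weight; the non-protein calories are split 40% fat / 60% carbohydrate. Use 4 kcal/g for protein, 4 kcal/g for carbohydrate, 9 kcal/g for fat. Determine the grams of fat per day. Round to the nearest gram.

Protein = 0.8 × 56.5 = 45.2 g → 45.2 × 4 = 180.8 kcal.
Non-protein calories = 1981 − 180.8 = 1800.2 kcal.
Fat: 40% × 1800.2 = 720.08 kcal; carbohydrate: 1080.12 kcal.
Fat: 720.08 kcal ÷ 9 kcal/g = 80.0089 g.

80 g/day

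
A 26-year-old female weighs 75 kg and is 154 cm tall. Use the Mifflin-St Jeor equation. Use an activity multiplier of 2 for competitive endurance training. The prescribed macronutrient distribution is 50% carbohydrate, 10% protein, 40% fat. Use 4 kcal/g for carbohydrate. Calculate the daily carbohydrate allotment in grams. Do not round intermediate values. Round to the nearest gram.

355 g/day

Mifflin-St Jeor (female): BMR = 10(75) + 6.25(154) − 5(26) − 161 = 750 + 962.5 − 130 − 161 = 1421.5 kcal/day.
TEE = 1421.5 × 2 = 2843 kcal/day.
Carbohydrate energy = 50% × 2843 = 1421.5 kcal.
Carbohydrate = 1421.5 ÷ 4 kcal/g = 355.375 g.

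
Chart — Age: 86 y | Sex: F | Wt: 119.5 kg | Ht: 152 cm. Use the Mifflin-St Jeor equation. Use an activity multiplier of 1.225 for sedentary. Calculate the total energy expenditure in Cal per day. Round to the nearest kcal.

1904 Cal per day

Mifflin-St Jeor (female): BMR = 10(119.5) + 6.25(152) − 5(86) − 161 = 1195 + 950 − 430 − 161 = 1554 kcal/day.
TEE = BMR × activity factor = 1554 × 1.225 = 1903.65 kcal/day.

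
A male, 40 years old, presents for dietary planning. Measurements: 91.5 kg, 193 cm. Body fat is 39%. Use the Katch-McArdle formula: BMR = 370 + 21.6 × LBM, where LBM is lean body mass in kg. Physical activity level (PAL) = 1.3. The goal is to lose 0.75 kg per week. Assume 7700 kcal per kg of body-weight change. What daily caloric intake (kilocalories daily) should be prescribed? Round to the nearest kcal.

1223 kilocalories daily

LBM = 91.5 × (1 − 0.39) = 55.815 kg. Katch-McArdle: BMR = 370 + 21.6 × 55.815 = 1575.604 kcal/day.
TEE = 1575.604 × 1.3 = 2048.2852 kcal/day.
Required daily deficit = 0.75 × 7700 ÷ 7 = 825 kcal/day.
Target intake = 2048.2852 − 825 = 1223.2852 kcal/day.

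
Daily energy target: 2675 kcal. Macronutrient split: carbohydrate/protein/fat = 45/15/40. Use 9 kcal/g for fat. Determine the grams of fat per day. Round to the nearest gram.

Fat energy = 40% × 2675 = 1070 kcal.
At 9 kcal/g: 1070 ÷ 9 = 118.8889 g.

119 g/day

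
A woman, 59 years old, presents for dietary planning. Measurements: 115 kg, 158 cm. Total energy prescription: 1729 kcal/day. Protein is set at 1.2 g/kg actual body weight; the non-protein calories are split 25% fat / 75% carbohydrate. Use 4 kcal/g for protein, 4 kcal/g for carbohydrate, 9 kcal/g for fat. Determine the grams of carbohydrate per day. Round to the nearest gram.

221 g/day

Protein = 1.2 × 115 = 138 g → 138 × 4 = 552 kcal.
Non-protein calories = 1729 − 552 = 1177 kcal.
Fat: 25% × 1177 = 294.25 kcal; carbohydrate: 882.75 kcal.
Carbohydrate: 882.75 kcal ÷ 4 kcal/g = 220.6875 g.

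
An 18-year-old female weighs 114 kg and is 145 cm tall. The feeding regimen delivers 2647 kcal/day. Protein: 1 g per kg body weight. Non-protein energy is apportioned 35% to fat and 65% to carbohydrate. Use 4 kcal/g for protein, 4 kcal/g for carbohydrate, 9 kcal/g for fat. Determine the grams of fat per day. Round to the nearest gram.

85 g/day

Protein = 1 × 114 = 114 g → 114 × 4 = 456 kcal.
Non-protein calories = 2647 − 456 = 2191 kcal.
Fat: 35% × 2191 = 766.85 kcal; carbohydrate: 1424.15 kcal.
Fat: 766.85 kcal ÷ 9 kcal/g = 85.2056 g.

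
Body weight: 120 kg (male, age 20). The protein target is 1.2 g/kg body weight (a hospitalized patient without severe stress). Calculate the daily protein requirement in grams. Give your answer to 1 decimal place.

Protein = 1.2 g/kg × 120 kg = 144 g/day.

144.0 g/day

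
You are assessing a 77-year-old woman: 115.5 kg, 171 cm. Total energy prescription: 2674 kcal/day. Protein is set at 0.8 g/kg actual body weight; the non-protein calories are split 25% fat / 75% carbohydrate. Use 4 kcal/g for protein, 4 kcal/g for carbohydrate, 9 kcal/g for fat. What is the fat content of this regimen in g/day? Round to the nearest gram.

Protein = 0.8 × 115.5 = 92.4 g → 92.4 × 4 = 369.6 kcal.
Non-protein calories = 2674 − 369.6 = 2304.4 kcal.
Fat: 25% × 2304.4 = 576.1 kcal; carbohydrate: 1728.3 kcal.
Fat: 576.1 kcal ÷ 9 kcal/g = 64.0111 g.

64 g/day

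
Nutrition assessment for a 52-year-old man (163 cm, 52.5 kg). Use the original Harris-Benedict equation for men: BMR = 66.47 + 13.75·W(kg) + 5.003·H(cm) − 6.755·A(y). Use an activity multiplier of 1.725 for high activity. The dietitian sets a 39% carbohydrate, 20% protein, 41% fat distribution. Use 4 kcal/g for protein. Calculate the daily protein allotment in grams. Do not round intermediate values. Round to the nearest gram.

108 g/day

Harris-Benedict: BMR = 66.47 + 13.75(52.5) + 5.003(163) − 6.755(52) = 1252.574 kcal/day.
TEE = 1252.574 × 1.725 = 2160.6902 kcal/day.
Protein energy = 20% × 2160.6902 = 432.138 kcal.
Protein = 432.138 ÷ 4 kcal/g = 108.0345 g.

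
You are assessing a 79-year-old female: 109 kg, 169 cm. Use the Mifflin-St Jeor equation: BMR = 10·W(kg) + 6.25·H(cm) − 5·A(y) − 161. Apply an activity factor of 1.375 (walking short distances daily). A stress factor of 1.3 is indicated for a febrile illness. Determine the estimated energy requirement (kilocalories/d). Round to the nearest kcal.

2843 kilocalories/d

Mifflin-St Jeor (female): BMR = 10(109) + 6.25(169) − 5(79) − 161 = 1090 + 1056.25 − 395 − 161 = 1590.25 kcal/day.
TEE = BMR × activity factor = 1590.25 × 1.375 = 2186.5938 kcal/day.
Apply stress factor: 2186.5938 × 1.3 = 2842.5719 kcal/day.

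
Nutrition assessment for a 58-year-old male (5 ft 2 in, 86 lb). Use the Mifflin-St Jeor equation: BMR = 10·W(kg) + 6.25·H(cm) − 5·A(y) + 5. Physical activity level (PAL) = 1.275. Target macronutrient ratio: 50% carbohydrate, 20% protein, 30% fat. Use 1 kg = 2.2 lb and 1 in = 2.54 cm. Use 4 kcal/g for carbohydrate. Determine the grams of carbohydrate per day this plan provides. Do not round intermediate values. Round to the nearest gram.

Convert to metric: weight = 86 ÷ 2.2 = 39.0909 kg; height = (5×12 + 2) × 2.54 = 62 × 2.54 = 157.48 cm.
Mifflin-St Jeor (male): BMR = 10(39.0909) + 6.25(157.48) − 5(58) + 5 = 390.9091 + 984.25 − 290 + 5 = 1090.1591 kcal/day.
TEE = 1090.1591 × 1.275 = 1389.9528 kcal/day.
Carbohydrate energy = 50% × 1389.9528 = 694.9764 kcal.
Carbohydrate = 694.9764 ÷ 4 kcal/g = 173.7441 g.

174 g/day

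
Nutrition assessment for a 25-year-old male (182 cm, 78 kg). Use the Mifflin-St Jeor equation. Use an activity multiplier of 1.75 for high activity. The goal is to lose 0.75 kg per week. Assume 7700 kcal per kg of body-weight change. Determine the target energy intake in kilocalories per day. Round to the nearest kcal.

2321 kilocalories per day

Mifflin-St Jeor (male): BMR = 10(78) + 6.25(182) − 5(25) + 5 = 780 + 1137.5 − 125 + 5 = 1797.5 kcal/day.
TEE = 1797.5 × 1.75 = 3145.625 kcal/day.
Required daily deficit = 0.75 × 7700 ÷ 7 = 825 kcal/day.
Target intake = 3145.625 − 825 = 2320.625 kcal/day.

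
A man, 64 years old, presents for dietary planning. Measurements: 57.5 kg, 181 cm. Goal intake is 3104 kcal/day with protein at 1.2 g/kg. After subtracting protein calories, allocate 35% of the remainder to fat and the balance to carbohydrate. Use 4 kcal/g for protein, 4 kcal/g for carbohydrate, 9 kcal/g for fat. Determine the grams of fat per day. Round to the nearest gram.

Protein = 1.2 × 57.5 = 69 g → 69 × 4 = 276 kcal.
Non-protein calories = 3104 − 276 = 2828 kcal.
Fat: 35% × 2828 = 989.8 kcal; carbohydrate: 1838.2 kcal.
Fat: 989.8 kcal ÷ 9 kcal/g = 109.9778 g.

110 g/day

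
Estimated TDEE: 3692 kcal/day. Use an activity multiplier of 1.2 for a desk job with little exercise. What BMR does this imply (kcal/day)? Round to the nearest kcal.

3077 kcal/day

BMR = TEE ÷ activity factor = 3692 ÷ 1.2 = 3076.6667 kcal/day.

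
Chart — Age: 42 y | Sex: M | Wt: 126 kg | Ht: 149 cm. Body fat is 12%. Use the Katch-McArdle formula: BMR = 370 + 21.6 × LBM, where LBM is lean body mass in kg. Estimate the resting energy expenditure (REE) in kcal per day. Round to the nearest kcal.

LBM = 126 × (1 − 0.12) = 110.88 kg. Katch-McArdle: BMR = 370 + 21.6 × 110.88 = 2765.008 kcal/day.

2765 kcal per day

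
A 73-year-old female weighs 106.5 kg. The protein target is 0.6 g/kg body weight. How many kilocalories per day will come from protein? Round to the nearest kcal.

Protein = 0.6 g/kg × 106.5 kg = 63.9 g/day.
Protein energy = 63.9 g × 4 kcal/g = 255.6 kcal/day.

256 kcal/day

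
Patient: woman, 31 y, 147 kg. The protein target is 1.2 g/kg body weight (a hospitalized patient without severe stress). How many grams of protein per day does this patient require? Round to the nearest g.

Protein = 1.2 g/kg × 147 kg = 176.4 g/day.

176 g/day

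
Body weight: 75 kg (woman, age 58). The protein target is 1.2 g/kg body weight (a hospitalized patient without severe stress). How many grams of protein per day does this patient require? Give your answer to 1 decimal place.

Protein = 1.2 g/kg × 75 kg = 90 g/day.

90.0 g/day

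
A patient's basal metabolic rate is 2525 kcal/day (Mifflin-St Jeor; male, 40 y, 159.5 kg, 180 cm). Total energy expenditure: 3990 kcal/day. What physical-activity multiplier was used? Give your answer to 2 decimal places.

Activity factor = TEE ÷ BMR = 3990 ÷ 2525 = 1.58.

1.58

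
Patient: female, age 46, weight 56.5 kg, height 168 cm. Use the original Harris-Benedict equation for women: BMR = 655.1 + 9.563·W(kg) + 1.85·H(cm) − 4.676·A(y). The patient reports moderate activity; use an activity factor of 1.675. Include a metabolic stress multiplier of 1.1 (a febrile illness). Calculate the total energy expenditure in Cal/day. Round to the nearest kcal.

2379 Cal/day

Harris-Benedict: BMR = 655.1 + 9.563(56.5) + 1.85(168) − 4.676(46) = 1291.1135 kcal/day.
TEE = BMR × activity factor = 1291.1135 × 1.675 = 2162.6151 kcal/day.
Apply stress factor: 2162.6151 × 1.1 = 2378.8766 kcal/day.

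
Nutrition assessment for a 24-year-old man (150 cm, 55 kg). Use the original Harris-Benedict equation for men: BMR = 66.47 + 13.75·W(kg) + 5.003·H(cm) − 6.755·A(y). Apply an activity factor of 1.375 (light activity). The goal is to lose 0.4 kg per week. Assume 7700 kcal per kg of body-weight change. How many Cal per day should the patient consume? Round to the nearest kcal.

Harris-Benedict: BMR = 66.47 + 13.75(55) + 5.003(150) − 6.755(24) = 1411.05 kcal/day.
TEE = 1411.05 × 1.375 = 1940.1938 kcal/day.
Required daily deficit = 0.4 × 7700 ÷ 7 = 440 kcal/day.
Target intake = 1940.1938 − 440 = 1500.1938 kcal/day.

1500 Cal per day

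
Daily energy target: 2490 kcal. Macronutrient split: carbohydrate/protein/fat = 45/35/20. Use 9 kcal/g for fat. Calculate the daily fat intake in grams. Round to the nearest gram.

Fat energy = 20% × 2490 = 498 kcal.
At 9 kcal/g: 498 ÷ 9 = 55.3333 g.

55 g/day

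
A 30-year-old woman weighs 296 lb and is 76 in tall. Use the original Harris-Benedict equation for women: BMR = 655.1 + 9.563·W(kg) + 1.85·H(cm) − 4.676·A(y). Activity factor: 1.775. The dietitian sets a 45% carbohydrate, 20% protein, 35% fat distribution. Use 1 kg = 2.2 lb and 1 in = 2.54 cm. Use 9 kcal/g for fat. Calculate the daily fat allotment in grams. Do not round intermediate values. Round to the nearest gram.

149 g/day

Convert to metric: weight = 296 ÷ 2.2 = 134.5455 kg; height = 76 × 2.54 = 193.04 cm.
Harris-Benedict: BMR = 655.1 + 9.563(134.5455) + 1.85(193.04) − 4.676(30) = 2158.6022 kcal/day.
TEE = 2158.6022 × 1.775 = 3831.5189 kcal/day.
Fat energy = 35% × 3831.5189 = 1341.0316 kcal.
Fat = 1341.0316 ÷ 9 kcal/g = 149.0035 g.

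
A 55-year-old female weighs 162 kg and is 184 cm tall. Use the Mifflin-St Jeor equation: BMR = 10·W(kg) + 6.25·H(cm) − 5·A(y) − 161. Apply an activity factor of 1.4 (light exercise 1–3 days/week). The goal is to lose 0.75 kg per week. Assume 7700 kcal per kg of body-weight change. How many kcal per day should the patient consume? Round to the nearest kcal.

2443 kcal per day

Mifflin-St Jeor (female): BMR = 10(162) + 6.25(184) − 5(55) − 161 = 1620 + 1150 − 275 − 161 = 2334 kcal/day.
TEE = 2334 × 1.4 = 3267.6 kcal/day.
Required daily deficit = 0.75 × 7700 ÷ 7 = 825 kcal/day.
Target intake = 3267.6 − 825 = 2442.6 kcal/day.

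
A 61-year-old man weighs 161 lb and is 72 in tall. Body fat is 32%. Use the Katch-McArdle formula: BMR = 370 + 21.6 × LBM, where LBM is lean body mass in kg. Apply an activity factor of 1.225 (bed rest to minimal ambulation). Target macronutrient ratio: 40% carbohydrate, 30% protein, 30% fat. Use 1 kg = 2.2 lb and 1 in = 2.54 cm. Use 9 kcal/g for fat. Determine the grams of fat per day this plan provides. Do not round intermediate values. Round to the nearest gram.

59 g/day

Convert to metric: weight = 161 ÷ 2.2 = 73.1818 kg; height = 72 × 2.54 = 182.88 cm.
LBM = 73.1818 × (1 − 0.32) = 49.7636 kg. Katch-McArdle: BMR = 370 + 21.6 × 49.7636 = 1444.8945 kcal/day.
TEE = 1444.8945 × 1.225 = 1769.9958 kcal/day.
Fat energy = 30% × 1769.9958 = 530.9987 kcal.
Fat = 530.9987 ÷ 9 kcal/g = 58.9999 g.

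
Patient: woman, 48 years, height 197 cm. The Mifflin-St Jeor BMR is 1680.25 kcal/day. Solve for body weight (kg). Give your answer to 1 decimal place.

85.0 kg

1680.25 = 10·W + 6.25(197) − 5(48) − 161
10·W = 1680.25 − 830.25 = 850, so W = 85 kg.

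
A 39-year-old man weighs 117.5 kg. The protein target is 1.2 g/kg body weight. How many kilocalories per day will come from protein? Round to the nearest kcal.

564 kcal/day

Protein = 1.2 g/kg × 117.5 kg = 141 g/day.
Protein energy = 141 g × 4 kcal/g = 564 kcal/day.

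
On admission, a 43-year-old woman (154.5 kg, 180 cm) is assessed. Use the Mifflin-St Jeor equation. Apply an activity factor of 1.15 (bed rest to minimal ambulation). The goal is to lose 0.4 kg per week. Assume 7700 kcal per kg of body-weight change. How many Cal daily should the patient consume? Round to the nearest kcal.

Mifflin-St Jeor (female): BMR = 10(154.5) + 6.25(180) − 5(43) − 161 = 1545 + 1125 − 215 − 161 = 2294 kcal/day.
TEE = 2294 × 1.15 = 2638.1 kcal/day.
Required daily deficit = 0.4 × 7700 ÷ 7 = 440 kcal/day.
Target intake = 2638.1 − 440 = 2198.1 kcal/day.

2198 Cal daily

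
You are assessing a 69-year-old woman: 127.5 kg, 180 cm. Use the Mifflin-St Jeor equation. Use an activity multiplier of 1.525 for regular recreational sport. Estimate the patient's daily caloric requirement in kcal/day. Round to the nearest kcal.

Mifflin-St Jeor (female): BMR = 10(127.5) + 6.25(180) − 5(69) − 161 = 1275 + 1125 − 345 − 161 = 1894 kcal/day.
TEE = BMR × activity factor = 1894 × 1.525 = 2888.35 kcal/day.

2888 kcal/day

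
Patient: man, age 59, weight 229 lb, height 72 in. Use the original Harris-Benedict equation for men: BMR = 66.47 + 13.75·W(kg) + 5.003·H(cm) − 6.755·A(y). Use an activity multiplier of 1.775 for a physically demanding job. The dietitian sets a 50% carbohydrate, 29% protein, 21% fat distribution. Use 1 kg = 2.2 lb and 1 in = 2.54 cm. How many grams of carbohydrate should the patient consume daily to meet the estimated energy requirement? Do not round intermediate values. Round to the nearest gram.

Convert to metric: weight = 229 ÷ 2.2 = 104.0909 kg; height = 72 × 2.54 = 182.88 cm.
Harris-Benedict: BMR = 66.47 + 13.75(104.0909) + 5.003(182.88) − 6.755(59) = 2014.1236 kcal/day.
TEE = 2014.1236 × 1.775 = 3575.0695 kcal/day.
Carbohydrate energy = 50% × 3575.0695 = 1787.5347 kcal.
Carbohydrate = 1787.5347 ÷ 4 kcal/g = 446.8837 g.

447 g/day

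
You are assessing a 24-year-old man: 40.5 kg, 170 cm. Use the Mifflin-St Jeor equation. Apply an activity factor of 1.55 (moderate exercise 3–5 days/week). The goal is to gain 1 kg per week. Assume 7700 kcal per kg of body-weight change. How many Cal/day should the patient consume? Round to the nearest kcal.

Mifflin-St Jeor (male): BMR = 10(40.5) + 6.25(170) − 5(24) + 5 = 405 + 1062.5 − 120 + 5 = 1352.5 kcal/day.
TEE = 1352.5 × 1.55 = 2096.375 kcal/day.
Required daily surplus = 1 × 7700 ÷ 7 = 1100 kcal/day.
Target intake = 2096.375 + 1100 = 3196.375 kcal/day.

3196 Cal/day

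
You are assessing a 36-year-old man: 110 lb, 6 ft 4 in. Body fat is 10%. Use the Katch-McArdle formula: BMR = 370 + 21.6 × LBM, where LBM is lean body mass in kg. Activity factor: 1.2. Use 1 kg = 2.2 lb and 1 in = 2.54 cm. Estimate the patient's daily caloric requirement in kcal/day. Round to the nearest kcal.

1610 kcal/day

Convert to metric: weight = 110 ÷ 2.2 = 50 kg; height = (6×12 + 4) × 2.54 = 76 × 2.54 = 193.04 cm.
LBM = 50 × (1 − 0.1) = 45 kg. Katch-McArdle: BMR = 370 + 21.6 × 45 = 1342 kcal/day.
TEE = BMR × activity factor = 1342 × 1.2 = 1610.4 kcal/day.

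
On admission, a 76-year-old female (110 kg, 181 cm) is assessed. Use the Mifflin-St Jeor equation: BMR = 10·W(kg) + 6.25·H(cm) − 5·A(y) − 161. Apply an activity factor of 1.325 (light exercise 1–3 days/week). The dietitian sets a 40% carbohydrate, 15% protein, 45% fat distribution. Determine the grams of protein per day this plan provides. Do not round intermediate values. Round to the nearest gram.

84 g/day

Mifflin-St Jeor (female): BMR = 10(110) + 6.25(181) − 5(76) − 161 = 1100 + 1131.25 − 380 − 161 = 1690.25 kcal/day.
TEE = 1690.25 × 1.325 = 2239.5813 kcal/day.
Protein energy = 15% × 2239.5813 = 335.9372 kcal.
Protein = 335.9372 ÷ 4 kcal/g = 83.9843 g.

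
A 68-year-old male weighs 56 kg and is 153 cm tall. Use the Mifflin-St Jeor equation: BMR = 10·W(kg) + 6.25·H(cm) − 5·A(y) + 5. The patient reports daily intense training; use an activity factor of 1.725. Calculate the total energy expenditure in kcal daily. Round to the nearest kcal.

2038 kcal daily

Mifflin-St Jeor (male): BMR = 10(56) + 6.25(153) − 5(68) + 5 = 560 + 956.25 − 340 + 5 = 1181.25 kcal/day.
TEE = BMR × activity factor = 1181.25 × 1.725 = 2037.6563 kcal/day.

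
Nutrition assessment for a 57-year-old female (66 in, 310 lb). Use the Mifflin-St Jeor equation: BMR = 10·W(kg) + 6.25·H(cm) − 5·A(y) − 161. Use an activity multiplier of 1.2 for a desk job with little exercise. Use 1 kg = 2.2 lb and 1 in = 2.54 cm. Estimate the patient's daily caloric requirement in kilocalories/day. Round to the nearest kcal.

2413 kilocalories/day

Convert to metric: weight = 310 ÷ 2.2 = 140.9091 kg; height = 66 × 2.54 = 167.64 cm.
Mifflin-St Jeor (female): BMR = 10(140.9091) + 6.25(167.64) − 5(57) − 161 = 1409.0909 + 1047.75 − 285 − 161 = 2010.8409 kcal/day.
TEE = BMR × activity factor = 2010.8409 × 1.2 = 2413.0091 kcal/day.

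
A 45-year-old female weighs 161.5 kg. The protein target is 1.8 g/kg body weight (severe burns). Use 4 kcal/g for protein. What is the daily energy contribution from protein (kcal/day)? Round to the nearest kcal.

Protein = 1.8 g/kg × 161.5 kg = 290.7 g/day.
Protein energy = 290.7 g × 4 kcal/g = 1162.8 kcal/day.

1163 kcal/day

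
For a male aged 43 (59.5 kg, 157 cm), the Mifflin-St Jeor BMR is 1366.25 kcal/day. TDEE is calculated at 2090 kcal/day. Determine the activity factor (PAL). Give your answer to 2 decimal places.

1.53

Activity factor = TEE ÷ BMR = 2090 ÷ 1366.25 = 1.53.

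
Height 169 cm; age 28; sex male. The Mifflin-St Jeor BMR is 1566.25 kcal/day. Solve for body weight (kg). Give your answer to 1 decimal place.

64.5 kg

1566.25 = 10·W + 6.25(169) − 5(28) + 5
10·W = 1566.25 − 921.25 = 645, so W = 64.5 kg.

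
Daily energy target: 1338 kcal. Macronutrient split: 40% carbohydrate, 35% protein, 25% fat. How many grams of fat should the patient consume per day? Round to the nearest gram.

37 g/day

Fat energy = 25% × 1338 = 334.5 kcal.
At 9 kcal/g: 334.5 ÷ 9 = 37.1667 g.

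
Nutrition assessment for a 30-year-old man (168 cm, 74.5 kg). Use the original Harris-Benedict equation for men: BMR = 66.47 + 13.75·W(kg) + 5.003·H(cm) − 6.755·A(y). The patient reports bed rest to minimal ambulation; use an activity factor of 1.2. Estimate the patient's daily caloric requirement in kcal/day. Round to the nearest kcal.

Harris-Benedict: BMR = 66.47 + 13.75(74.5) + 5.003(168) − 6.755(30) = 1728.699 kcal/day.
TEE = BMR × activity factor = 1728.699 × 1.2 = 2074.4388 kcal/day.

2074 kcal/day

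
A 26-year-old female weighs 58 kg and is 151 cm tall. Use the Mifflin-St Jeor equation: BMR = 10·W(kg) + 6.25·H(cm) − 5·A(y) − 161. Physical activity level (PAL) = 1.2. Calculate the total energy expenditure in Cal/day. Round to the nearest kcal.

Mifflin-St Jeor (female): BMR = 10(58) + 6.25(151) − 5(26) − 161 = 580 + 943.75 − 130 − 161 = 1232.75 kcal/day.
TEE = BMR × activity factor = 1232.75 × 1.2 = 1479.3 kcal/day.

1479 Cal/day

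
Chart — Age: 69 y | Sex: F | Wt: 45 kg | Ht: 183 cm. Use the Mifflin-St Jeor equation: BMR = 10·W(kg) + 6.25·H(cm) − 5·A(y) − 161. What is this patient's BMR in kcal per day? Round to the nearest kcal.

Mifflin-St Jeor (female): BMR = 10(45) + 6.25(183) − 5(69) − 161 = 450 + 1143.75 − 345 − 161 = 1087.75 kcal/day.

1088 kcal per day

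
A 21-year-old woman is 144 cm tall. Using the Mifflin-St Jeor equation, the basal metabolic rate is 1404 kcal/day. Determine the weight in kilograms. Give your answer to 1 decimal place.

1404 = 10·W + 6.25(144) − 5(21) − 161
10·W = 1404 − 634 = 770, so W = 77 kg.

77.0 kg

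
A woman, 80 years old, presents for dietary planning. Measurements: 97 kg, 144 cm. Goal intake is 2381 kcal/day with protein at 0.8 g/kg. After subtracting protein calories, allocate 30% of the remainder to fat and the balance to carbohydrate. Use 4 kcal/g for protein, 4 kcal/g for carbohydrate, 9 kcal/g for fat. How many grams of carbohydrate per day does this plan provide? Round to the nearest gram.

Protein = 0.8 × 97 = 77.6 g → 77.6 × 4 = 310.4 kcal.
Non-protein calories = 2381 − 310.4 = 2070.6 kcal.
Fat: 30% × 2070.6 = 621.18 kcal; carbohydrate: 1449.42 kcal.
Carbohydrate: 1449.42 kcal ÷ 4 kcal/g = 362.355 g.

362 g/day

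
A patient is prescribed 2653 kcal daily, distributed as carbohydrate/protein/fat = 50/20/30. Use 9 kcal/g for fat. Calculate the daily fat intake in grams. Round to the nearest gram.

88 g/day

Fat energy = 30% × 2653 = 795.9 kcal.
At 9 kcal/g: 795.9 ÷ 9 = 88.4333 g.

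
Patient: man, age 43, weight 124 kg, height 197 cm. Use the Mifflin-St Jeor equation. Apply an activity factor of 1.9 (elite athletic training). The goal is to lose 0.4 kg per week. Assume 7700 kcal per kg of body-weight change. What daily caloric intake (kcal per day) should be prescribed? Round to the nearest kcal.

Mifflin-St Jeor (male): BMR = 10(124) + 6.25(197) − 5(43) + 5 = 1240 + 1231.25 − 215 + 5 = 2261.25 kcal/day.
TEE = 2261.25 × 1.9 = 4296.375 kcal/day.
Required daily deficit = 0.4 × 7700 ÷ 7 = 440 kcal/day.
Target intake = 4296.375 − 440 = 3856.375 kcal/day.

3856 kcal per day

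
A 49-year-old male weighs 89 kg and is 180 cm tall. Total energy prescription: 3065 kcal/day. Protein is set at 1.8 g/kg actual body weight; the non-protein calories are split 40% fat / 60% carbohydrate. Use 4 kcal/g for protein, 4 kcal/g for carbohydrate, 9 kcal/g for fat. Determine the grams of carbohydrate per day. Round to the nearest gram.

364 g/day

Protein = 1.8 × 89 = 160.2 g → 160.2 × 4 = 640.8 kcal.
Non-protein calories = 3065 − 640.8 = 2424.2 kcal.
Fat: 40% × 2424.2 = 969.68 kcal; carbohydrate: 1454.52 kcal.
Carbohydrate: 1454.52 kcal ÷ 4 kcal/g = 363.63 g.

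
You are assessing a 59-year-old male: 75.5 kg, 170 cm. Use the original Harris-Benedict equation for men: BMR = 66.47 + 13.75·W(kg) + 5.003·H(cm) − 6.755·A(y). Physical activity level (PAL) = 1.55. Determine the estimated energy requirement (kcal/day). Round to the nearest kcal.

2413 kcal/day

Harris-Benedict: BMR = 66.47 + 13.75(75.5) + 5.003(170) − 6.755(59) = 1556.56 kcal/day.
TEE = BMR × activity factor = 1556.56 × 1.55 = 2412.668 kcal/day.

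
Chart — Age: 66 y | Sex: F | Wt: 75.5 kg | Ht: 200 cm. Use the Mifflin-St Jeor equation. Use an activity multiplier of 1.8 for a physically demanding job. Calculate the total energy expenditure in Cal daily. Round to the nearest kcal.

Mifflin-St Jeor (female): BMR = 10(75.5) + 6.25(200) − 5(66) − 161 = 755 + 1250 − 330 − 161 = 1514 kcal/day.
TEE = BMR × activity factor = 1514 × 1.8 = 2725.2 kcal/day.

2725 Cal daily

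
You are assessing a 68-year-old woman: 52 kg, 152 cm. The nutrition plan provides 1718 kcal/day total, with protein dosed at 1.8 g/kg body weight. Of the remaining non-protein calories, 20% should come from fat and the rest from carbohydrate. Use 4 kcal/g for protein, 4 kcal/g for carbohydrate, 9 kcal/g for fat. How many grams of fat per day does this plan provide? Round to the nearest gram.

Protein = 1.8 × 52 = 93.6 g → 93.6 × 4 = 374.4 kcal.
Non-protein calories = 1718 − 374.4 = 1343.6 kcal.
Fat: 20% × 1343.6 = 268.72 kcal; carbohydrate: 1074.88 kcal.
Fat: 268.72 kcal ÷ 9 kcal/g = 29.8578 g.

30 g/day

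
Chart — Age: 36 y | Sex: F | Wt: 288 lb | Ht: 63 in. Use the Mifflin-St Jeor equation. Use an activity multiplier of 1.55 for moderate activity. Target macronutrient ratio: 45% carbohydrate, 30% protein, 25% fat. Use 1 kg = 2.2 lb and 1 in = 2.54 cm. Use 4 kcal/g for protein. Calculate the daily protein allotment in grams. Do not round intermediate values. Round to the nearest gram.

Convert to metric: weight = 288 ÷ 2.2 = 130.9091 kg; height = 63 × 2.54 = 160.02 cm.
Mifflin-St Jeor (female): BMR = 10(130.9091) + 6.25(160.02) − 5(36) − 161 = 1309.0909 + 1000.125 − 180 − 161 = 1968.2159 kcal/day.
TEE = 1968.2159 × 1.55 = 3050.7347 kcal/day.
Protein energy = 30% × 3050.7347 = 915.2204 kcal.
Protein = 915.2204 ÷ 4 kcal/g = 228.8051 g.

229 g/day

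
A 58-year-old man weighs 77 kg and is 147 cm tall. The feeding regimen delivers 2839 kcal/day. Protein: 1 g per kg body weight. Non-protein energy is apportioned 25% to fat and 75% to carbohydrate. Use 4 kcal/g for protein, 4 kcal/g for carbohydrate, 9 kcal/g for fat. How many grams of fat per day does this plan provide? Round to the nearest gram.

Protein = 1 × 77 = 77 g → 77 × 4 = 308 kcal.
Non-protein calories = 2839 − 308 = 2531 kcal.
Fat: 25% × 2531 = 632.75 kcal; carbohydrate: 1898.25 kcal.
Fat: 632.75 kcal ÷ 9 kcal/g = 70.3056 g.

70 g/day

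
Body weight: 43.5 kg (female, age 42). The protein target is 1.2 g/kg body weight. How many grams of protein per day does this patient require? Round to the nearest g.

Protein = 1.2 g/kg × 43.5 kg = 52.2 g/day.

52 g/day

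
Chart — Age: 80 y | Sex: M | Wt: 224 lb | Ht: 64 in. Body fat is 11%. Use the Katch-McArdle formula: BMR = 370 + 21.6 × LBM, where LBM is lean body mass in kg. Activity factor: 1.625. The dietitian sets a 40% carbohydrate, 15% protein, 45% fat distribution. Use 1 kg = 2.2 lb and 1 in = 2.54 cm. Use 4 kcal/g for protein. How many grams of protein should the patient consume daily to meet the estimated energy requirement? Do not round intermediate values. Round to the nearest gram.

142 g/day

Convert to metric: weight = 224 ÷ 2.2 = 101.8182 kg; height = 64 × 2.54 = 162.56 cm.
LBM = 101.8182 × (1 − 0.11) = 90.6182 kg. Katch-McArdle: BMR = 370 + 21.6 × 90.6182 = 2327.3527 kcal/day.
TEE = 2327.3527 × 1.625 = 3781.9482 kcal/day.
Protein energy = 15% × 3781.9482 = 567.2922 kcal.
Protein = 567.2922 ÷ 4 kcal/g = 141.8231 g.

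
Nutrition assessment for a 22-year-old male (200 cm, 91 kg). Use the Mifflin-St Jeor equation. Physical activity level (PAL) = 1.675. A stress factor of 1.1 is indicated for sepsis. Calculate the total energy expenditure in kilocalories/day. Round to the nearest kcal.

Mifflin-St Jeor (male): BMR = 10(91) + 6.25(200) − 5(22) + 5 = 910 + 1250 − 110 + 5 = 2055 kcal/day.
TEE = BMR × activity factor = 2055 × 1.675 = 3442.125 kcal/day.
Apply stress factor: 3442.125 × 1.1 = 3786.3375 kcal/day.

3786 kilocalories/day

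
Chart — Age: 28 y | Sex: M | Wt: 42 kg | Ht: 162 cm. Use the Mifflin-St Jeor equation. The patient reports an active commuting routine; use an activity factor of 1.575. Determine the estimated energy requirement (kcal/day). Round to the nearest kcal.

Mifflin-St Jeor (male): BMR = 10(42) + 6.25(162) − 5(28) + 5 = 420 + 1012.5 − 140 + 5 = 1297.5 kcal/day.
TEE = BMR × activity factor = 1297.5 × 1.575 = 2043.5625 kcal/day.

2044 kcal/day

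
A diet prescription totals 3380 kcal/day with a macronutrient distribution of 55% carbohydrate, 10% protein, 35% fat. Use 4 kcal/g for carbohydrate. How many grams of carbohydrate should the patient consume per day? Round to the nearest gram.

Carbohydrate energy = 55% × 3380 = 1859 kcal.
At 4 kcal/g: 1859 ÷ 4 = 464.75 g.

465 g/day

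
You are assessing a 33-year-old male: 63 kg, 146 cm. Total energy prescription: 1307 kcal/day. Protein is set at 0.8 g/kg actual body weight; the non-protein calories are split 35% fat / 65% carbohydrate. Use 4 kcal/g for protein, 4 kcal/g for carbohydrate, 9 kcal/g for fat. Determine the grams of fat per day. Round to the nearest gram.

43 g/day

Protein = 0.8 × 63 = 50.4 g → 50.4 × 4 = 201.6 kcal.
Non-protein calories = 1307 − 201.6 = 1105.4 kcal.
Fat: 35% × 1105.4 = 386.89 kcal; carbohydrate: 718.51 kcal.
Fat: 386.89 kcal ÷ 9 kcal/g = 42.9878 g.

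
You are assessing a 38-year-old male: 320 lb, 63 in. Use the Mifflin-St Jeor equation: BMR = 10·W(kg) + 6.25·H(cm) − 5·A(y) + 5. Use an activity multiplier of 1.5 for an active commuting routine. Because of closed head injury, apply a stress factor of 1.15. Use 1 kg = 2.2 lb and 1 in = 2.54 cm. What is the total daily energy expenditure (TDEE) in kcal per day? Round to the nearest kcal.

3915 kcal per day

Convert to metric: weight = 320 ÷ 2.2 = 145.4545 kg; height = 63 × 2.54 = 160.02 cm.
Mifflin-St Jeor (male): BMR = 10(145.4545) + 6.25(160.02) − 5(38) + 5 = 1454.5455 + 1000.125 − 190 + 5 = 2269.6705 kcal/day.
TEE = BMR × activity factor = 2269.6705 × 1.5 = 3404.5057 kcal/day.
Apply stress factor: 3404.5057 × 1.15 = 3915.1815 kcal/day.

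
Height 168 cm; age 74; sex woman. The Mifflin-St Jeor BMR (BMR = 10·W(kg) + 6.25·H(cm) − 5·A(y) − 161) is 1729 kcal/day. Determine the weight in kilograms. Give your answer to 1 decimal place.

1729 = 10·W + 6.25(168) − 5(74) − 161
10·W = 1729 − 519 = 1210, so W = 121 kg.

121.0 kg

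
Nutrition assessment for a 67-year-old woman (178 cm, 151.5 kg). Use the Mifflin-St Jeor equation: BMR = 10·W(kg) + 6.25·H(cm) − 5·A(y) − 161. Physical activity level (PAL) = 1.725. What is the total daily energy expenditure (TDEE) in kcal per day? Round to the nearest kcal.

3677 kcal per day

Mifflin-St Jeor (female): BMR = 10(151.5) + 6.25(178) − 5(67) − 161 = 1515 + 1112.5 − 335 − 161 = 2131.5 kcal/day.
TEE = BMR × activity factor = 2131.5 × 1.725 = 3676.8375 kcal/day.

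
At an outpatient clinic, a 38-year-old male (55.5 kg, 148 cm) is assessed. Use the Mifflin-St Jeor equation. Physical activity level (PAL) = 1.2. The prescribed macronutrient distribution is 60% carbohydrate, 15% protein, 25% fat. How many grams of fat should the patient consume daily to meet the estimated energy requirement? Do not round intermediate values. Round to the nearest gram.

Mifflin-St Jeor (male): BMR = 10(55.5) + 6.25(148) − 5(38) + 5 = 555 + 925 − 190 + 5 = 1295 kcal/day.
TEE = 1295 × 1.2 = 1554 kcal/day.
Fat energy = 25% × 1554 = 388.5 kcal.
Fat = 388.5 ÷ 9 kcal/g = 43.1667 g.

43 g/day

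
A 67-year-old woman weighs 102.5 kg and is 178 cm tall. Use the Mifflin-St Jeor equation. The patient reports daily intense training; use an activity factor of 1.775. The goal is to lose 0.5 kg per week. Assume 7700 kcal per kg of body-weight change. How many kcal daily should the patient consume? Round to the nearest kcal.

Mifflin-St Jeor (female): BMR = 10(102.5) + 6.25(178) − 5(67) − 161 = 1025 + 1112.5 − 335 − 161 = 1641.5 kcal/day.
TEE = 1641.5 × 1.775 = 2913.6625 kcal/day.
Required daily deficit = 0.5 × 7700 ÷ 7 = 550 kcal/day.
Target intake = 2913.6625 − 550 = 2363.6625 kcal/day.

2364 kcal daily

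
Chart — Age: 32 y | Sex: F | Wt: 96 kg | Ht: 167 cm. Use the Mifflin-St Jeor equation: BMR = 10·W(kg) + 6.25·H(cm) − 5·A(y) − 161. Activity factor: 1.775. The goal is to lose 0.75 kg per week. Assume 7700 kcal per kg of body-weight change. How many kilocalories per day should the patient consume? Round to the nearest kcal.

2162 kilocalories per day

Mifflin-St Jeor (female): BMR = 10(96) + 6.25(167) − 5(32) − 161 = 960 + 1043.75 − 160 − 161 = 1682.75 kcal/day.
TEE = 1682.75 × 1.775 = 2986.8813 kcal/day.
Required daily deficit = 0.75 × 7700 ÷ 7 = 825 kcal/day.
Target intake = 2986.8813 − 825 = 2161.8813 kcal/day.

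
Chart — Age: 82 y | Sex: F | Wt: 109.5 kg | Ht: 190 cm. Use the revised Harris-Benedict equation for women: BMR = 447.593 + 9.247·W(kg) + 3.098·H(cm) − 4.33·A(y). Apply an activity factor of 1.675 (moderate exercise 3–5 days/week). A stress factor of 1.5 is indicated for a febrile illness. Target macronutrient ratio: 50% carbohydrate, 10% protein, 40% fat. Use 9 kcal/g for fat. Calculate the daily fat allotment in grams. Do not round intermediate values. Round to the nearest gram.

Harris-Benedict: BMR = 447.593 + 9.247(109.5) + 3.098(190) − 4.33(82) = 1693.6995 kcal/day.
TEE = 1693.6995 × 1.675 = 2836.9467 kcal/day.
With stress factor 1.5: 2836.9467 × 1.5 = 4255.42 kcal/day.
Fat energy = 40% × 4255.42 = 1702.168 kcal.
Fat = 1702.168 ÷ 9 kcal/g = 189.1298 g.

189 g/day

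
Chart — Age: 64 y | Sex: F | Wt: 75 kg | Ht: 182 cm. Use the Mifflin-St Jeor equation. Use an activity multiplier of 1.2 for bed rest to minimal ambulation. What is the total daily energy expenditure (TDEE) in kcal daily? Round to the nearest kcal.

1688 kcal daily

Mifflin-St Jeor (female): BMR = 10(75) + 6.25(182) − 5(64) − 161 = 750 + 1137.5 − 320 − 161 = 1406.5 kcal/day.
TEE = BMR × activity factor = 1406.5 × 1.2 = 1687.8 kcal/day.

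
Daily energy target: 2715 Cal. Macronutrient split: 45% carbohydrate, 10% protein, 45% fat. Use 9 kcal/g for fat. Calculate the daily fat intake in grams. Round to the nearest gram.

136 g/day

Fat energy = 45% × 2715 = 1221.75 kcal.
At 9 kcal/g: 1221.75 ÷ 9 = 135.75 g.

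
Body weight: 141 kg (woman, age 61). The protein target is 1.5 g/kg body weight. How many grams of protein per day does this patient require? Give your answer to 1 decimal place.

Protein = 1.5 g/kg × 141 kg = 211.5 g/day.

211.5 g/day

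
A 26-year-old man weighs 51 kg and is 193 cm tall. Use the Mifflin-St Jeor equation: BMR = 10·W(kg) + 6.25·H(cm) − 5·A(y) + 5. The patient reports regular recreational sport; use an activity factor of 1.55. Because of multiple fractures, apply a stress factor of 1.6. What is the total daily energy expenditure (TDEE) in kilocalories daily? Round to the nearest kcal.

Mifflin-St Jeor (male): BMR = 10(51) + 6.25(193) − 5(26) + 5 = 510 + 1206.25 − 130 + 5 = 1591.25 kcal/day.
TEE = BMR × activity factor = 1591.25 × 1.55 = 2466.4375 kcal/day.
Apply stress factor: 2466.4375 × 1.6 = 3946.3 kcal/day.

3946 kilocalories daily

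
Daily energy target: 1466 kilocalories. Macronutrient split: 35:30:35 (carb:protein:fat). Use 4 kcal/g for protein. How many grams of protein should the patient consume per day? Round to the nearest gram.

Protein energy = 30% × 1466 = 439.8 kcal.
At 4 kcal/g: 439.8 ÷ 4 = 109.95 g.

110 g/day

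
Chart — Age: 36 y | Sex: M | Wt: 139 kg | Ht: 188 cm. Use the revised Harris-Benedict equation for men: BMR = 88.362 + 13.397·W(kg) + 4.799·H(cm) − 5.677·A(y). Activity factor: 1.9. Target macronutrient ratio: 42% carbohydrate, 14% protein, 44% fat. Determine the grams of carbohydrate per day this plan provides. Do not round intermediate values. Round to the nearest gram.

528 g/day

Harris-Benedict: BMR = 88.362 + 13.397(139) + 4.799(188) − 5.677(36) = 2648.385 kcal/day.
TEE = 2648.385 × 1.9 = 5031.9315 kcal/day.
Carbohydrate energy = 42% × 5031.9315 = 2113.4112 kcal.
Carbohydrate = 2113.4112 ÷ 4 kcal/g = 528.3528 g.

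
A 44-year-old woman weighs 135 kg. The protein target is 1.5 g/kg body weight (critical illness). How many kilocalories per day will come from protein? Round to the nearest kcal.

Protein = 1.5 g/kg × 135 kg = 202.5 g/day.
Protein energy = 202.5 g × 4 kcal/g = 810 kcal/day.

810 kcal/day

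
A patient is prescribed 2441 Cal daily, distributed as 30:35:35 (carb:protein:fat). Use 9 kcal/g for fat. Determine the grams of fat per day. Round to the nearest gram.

Fat energy = 35% × 2441 = 854.35 kcal.
At 9 kcal/g: 854.35 ÷ 9 = 94.9278 g.

95 g/day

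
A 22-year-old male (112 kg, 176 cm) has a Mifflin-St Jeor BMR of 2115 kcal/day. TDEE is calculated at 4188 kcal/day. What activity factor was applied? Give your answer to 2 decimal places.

1.98

Activity factor = TEE ÷ BMR = 4188 ÷ 2115 = 1.98.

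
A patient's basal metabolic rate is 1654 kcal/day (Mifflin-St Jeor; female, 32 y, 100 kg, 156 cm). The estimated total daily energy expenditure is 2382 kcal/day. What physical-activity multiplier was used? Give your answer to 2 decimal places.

Activity factor = TEE ÷ BMR = 2382 ÷ 1654 = 1.44.

1.44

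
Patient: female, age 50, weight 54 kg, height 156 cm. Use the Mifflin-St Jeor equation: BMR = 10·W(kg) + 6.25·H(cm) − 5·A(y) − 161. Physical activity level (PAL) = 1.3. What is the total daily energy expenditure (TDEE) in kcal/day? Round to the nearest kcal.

Mifflin-St Jeor (female): BMR = 10(54) + 6.25(156) − 5(50) − 161 = 540 + 975 − 250 − 161 = 1104 kcal/day.
TEE = BMR × activity factor = 1104 × 1.3 = 1435.2 kcal/day.

1435 kcal/day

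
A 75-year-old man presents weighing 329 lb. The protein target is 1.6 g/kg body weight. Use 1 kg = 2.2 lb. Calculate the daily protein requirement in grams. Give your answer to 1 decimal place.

239.3 g/day

Weight in kg = 329 ÷ 2.2 = 149.5455 kg.
Protein = 1.6 g/kg × 149.5455 kg = 239.2727 g/day.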